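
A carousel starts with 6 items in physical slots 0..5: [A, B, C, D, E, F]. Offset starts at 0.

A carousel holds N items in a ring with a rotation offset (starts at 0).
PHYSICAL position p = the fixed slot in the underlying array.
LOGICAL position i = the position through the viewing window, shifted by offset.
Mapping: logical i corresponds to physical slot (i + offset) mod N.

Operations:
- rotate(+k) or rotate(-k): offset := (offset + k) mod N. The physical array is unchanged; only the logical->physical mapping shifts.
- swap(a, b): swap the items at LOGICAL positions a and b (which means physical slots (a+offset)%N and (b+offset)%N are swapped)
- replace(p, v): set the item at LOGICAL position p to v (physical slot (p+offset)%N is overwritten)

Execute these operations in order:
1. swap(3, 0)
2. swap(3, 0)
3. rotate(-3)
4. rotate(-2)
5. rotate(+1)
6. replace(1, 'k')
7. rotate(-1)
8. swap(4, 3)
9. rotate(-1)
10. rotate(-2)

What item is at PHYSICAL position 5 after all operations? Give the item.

Answer: E

Derivation:
After op 1 (swap(3, 0)): offset=0, physical=[D,B,C,A,E,F], logical=[D,B,C,A,E,F]
After op 2 (swap(3, 0)): offset=0, physical=[A,B,C,D,E,F], logical=[A,B,C,D,E,F]
After op 3 (rotate(-3)): offset=3, physical=[A,B,C,D,E,F], logical=[D,E,F,A,B,C]
After op 4 (rotate(-2)): offset=1, physical=[A,B,C,D,E,F], logical=[B,C,D,E,F,A]
After op 5 (rotate(+1)): offset=2, physical=[A,B,C,D,E,F], logical=[C,D,E,F,A,B]
After op 6 (replace(1, 'k')): offset=2, physical=[A,B,C,k,E,F], logical=[C,k,E,F,A,B]
After op 7 (rotate(-1)): offset=1, physical=[A,B,C,k,E,F], logical=[B,C,k,E,F,A]
After op 8 (swap(4, 3)): offset=1, physical=[A,B,C,k,F,E], logical=[B,C,k,F,E,A]
After op 9 (rotate(-1)): offset=0, physical=[A,B,C,k,F,E], logical=[A,B,C,k,F,E]
After op 10 (rotate(-2)): offset=4, physical=[A,B,C,k,F,E], logical=[F,E,A,B,C,k]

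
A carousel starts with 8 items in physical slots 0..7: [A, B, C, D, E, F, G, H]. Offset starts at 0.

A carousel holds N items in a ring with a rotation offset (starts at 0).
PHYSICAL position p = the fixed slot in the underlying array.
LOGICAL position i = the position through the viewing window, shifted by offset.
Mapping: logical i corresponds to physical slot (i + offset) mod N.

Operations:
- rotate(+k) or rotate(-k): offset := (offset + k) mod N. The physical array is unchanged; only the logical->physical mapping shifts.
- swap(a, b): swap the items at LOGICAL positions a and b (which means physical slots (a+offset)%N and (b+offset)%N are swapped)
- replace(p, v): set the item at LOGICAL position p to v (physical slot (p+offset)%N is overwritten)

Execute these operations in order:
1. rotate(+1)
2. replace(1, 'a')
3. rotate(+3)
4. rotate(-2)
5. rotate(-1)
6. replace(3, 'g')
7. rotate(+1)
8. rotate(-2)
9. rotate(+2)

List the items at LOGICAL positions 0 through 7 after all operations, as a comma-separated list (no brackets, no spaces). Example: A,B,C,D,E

After op 1 (rotate(+1)): offset=1, physical=[A,B,C,D,E,F,G,H], logical=[B,C,D,E,F,G,H,A]
After op 2 (replace(1, 'a')): offset=1, physical=[A,B,a,D,E,F,G,H], logical=[B,a,D,E,F,G,H,A]
After op 3 (rotate(+3)): offset=4, physical=[A,B,a,D,E,F,G,H], logical=[E,F,G,H,A,B,a,D]
After op 4 (rotate(-2)): offset=2, physical=[A,B,a,D,E,F,G,H], logical=[a,D,E,F,G,H,A,B]
After op 5 (rotate(-1)): offset=1, physical=[A,B,a,D,E,F,G,H], logical=[B,a,D,E,F,G,H,A]
After op 6 (replace(3, 'g')): offset=1, physical=[A,B,a,D,g,F,G,H], logical=[B,a,D,g,F,G,H,A]
After op 7 (rotate(+1)): offset=2, physical=[A,B,a,D,g,F,G,H], logical=[a,D,g,F,G,H,A,B]
After op 8 (rotate(-2)): offset=0, physical=[A,B,a,D,g,F,G,H], logical=[A,B,a,D,g,F,G,H]
After op 9 (rotate(+2)): offset=2, physical=[A,B,a,D,g,F,G,H], logical=[a,D,g,F,G,H,A,B]

Answer: a,D,g,F,G,H,A,B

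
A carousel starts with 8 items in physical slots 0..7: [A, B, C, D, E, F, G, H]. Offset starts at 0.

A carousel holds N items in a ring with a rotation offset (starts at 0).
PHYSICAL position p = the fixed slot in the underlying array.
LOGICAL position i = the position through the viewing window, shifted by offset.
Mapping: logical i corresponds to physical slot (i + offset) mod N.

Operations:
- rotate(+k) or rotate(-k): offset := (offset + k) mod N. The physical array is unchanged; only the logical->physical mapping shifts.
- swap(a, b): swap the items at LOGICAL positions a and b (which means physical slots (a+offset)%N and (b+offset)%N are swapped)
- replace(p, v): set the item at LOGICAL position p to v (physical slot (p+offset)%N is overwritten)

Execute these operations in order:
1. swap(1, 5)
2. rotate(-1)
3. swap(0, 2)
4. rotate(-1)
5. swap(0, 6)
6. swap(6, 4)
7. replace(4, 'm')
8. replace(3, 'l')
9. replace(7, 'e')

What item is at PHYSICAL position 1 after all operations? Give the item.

Answer: l

Derivation:
After op 1 (swap(1, 5)): offset=0, physical=[A,F,C,D,E,B,G,H], logical=[A,F,C,D,E,B,G,H]
After op 2 (rotate(-1)): offset=7, physical=[A,F,C,D,E,B,G,H], logical=[H,A,F,C,D,E,B,G]
After op 3 (swap(0, 2)): offset=7, physical=[A,H,C,D,E,B,G,F], logical=[F,A,H,C,D,E,B,G]
After op 4 (rotate(-1)): offset=6, physical=[A,H,C,D,E,B,G,F], logical=[G,F,A,H,C,D,E,B]
After op 5 (swap(0, 6)): offset=6, physical=[A,H,C,D,G,B,E,F], logical=[E,F,A,H,C,D,G,B]
After op 6 (swap(6, 4)): offset=6, physical=[A,H,G,D,C,B,E,F], logical=[E,F,A,H,G,D,C,B]
After op 7 (replace(4, 'm')): offset=6, physical=[A,H,m,D,C,B,E,F], logical=[E,F,A,H,m,D,C,B]
After op 8 (replace(3, 'l')): offset=6, physical=[A,l,m,D,C,B,E,F], logical=[E,F,A,l,m,D,C,B]
After op 9 (replace(7, 'e')): offset=6, physical=[A,l,m,D,C,e,E,F], logical=[E,F,A,l,m,D,C,e]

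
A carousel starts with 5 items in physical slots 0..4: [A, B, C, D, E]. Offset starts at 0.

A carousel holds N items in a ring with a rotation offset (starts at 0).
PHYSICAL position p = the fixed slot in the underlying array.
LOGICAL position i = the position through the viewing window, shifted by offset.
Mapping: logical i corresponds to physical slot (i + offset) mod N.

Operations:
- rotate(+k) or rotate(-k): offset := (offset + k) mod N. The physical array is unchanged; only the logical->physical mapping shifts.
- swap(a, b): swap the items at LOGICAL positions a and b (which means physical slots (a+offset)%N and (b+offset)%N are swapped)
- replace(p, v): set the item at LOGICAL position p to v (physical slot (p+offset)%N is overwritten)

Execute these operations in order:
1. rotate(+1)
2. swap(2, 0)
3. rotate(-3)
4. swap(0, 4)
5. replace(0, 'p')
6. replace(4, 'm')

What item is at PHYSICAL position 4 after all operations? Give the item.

After op 1 (rotate(+1)): offset=1, physical=[A,B,C,D,E], logical=[B,C,D,E,A]
After op 2 (swap(2, 0)): offset=1, physical=[A,D,C,B,E], logical=[D,C,B,E,A]
After op 3 (rotate(-3)): offset=3, physical=[A,D,C,B,E], logical=[B,E,A,D,C]
After op 4 (swap(0, 4)): offset=3, physical=[A,D,B,C,E], logical=[C,E,A,D,B]
After op 5 (replace(0, 'p')): offset=3, physical=[A,D,B,p,E], logical=[p,E,A,D,B]
After op 6 (replace(4, 'm')): offset=3, physical=[A,D,m,p,E], logical=[p,E,A,D,m]

Answer: E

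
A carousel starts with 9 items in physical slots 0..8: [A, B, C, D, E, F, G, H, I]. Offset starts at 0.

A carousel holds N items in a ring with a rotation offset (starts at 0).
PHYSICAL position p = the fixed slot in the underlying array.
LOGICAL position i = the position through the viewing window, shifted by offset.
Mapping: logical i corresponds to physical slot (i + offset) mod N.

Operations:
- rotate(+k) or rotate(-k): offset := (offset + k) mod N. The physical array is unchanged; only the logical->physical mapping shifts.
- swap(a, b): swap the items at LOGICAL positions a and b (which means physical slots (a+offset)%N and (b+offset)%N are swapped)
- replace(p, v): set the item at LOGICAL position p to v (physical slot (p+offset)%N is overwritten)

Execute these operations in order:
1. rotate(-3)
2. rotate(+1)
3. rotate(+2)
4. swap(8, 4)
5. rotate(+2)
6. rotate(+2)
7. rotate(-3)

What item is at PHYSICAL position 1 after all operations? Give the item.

After op 1 (rotate(-3)): offset=6, physical=[A,B,C,D,E,F,G,H,I], logical=[G,H,I,A,B,C,D,E,F]
After op 2 (rotate(+1)): offset=7, physical=[A,B,C,D,E,F,G,H,I], logical=[H,I,A,B,C,D,E,F,G]
After op 3 (rotate(+2)): offset=0, physical=[A,B,C,D,E,F,G,H,I], logical=[A,B,C,D,E,F,G,H,I]
After op 4 (swap(8, 4)): offset=0, physical=[A,B,C,D,I,F,G,H,E], logical=[A,B,C,D,I,F,G,H,E]
After op 5 (rotate(+2)): offset=2, physical=[A,B,C,D,I,F,G,H,E], logical=[C,D,I,F,G,H,E,A,B]
After op 6 (rotate(+2)): offset=4, physical=[A,B,C,D,I,F,G,H,E], logical=[I,F,G,H,E,A,B,C,D]
After op 7 (rotate(-3)): offset=1, physical=[A,B,C,D,I,F,G,H,E], logical=[B,C,D,I,F,G,H,E,A]

Answer: B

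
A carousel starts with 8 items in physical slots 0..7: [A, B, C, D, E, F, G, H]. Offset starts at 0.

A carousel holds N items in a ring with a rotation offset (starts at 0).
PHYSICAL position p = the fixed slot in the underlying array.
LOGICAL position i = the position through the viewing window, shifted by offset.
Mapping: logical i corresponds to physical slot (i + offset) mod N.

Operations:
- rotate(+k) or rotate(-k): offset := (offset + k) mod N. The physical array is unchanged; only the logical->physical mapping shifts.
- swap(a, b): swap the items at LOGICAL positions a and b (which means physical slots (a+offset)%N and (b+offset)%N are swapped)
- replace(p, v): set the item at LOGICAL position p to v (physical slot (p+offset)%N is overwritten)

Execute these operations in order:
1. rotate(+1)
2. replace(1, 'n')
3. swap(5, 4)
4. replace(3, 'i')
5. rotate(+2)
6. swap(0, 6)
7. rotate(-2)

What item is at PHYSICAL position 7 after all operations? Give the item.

After op 1 (rotate(+1)): offset=1, physical=[A,B,C,D,E,F,G,H], logical=[B,C,D,E,F,G,H,A]
After op 2 (replace(1, 'n')): offset=1, physical=[A,B,n,D,E,F,G,H], logical=[B,n,D,E,F,G,H,A]
After op 3 (swap(5, 4)): offset=1, physical=[A,B,n,D,E,G,F,H], logical=[B,n,D,E,G,F,H,A]
After op 4 (replace(3, 'i')): offset=1, physical=[A,B,n,D,i,G,F,H], logical=[B,n,D,i,G,F,H,A]
After op 5 (rotate(+2)): offset=3, physical=[A,B,n,D,i,G,F,H], logical=[D,i,G,F,H,A,B,n]
After op 6 (swap(0, 6)): offset=3, physical=[A,D,n,B,i,G,F,H], logical=[B,i,G,F,H,A,D,n]
After op 7 (rotate(-2)): offset=1, physical=[A,D,n,B,i,G,F,H], logical=[D,n,B,i,G,F,H,A]

Answer: H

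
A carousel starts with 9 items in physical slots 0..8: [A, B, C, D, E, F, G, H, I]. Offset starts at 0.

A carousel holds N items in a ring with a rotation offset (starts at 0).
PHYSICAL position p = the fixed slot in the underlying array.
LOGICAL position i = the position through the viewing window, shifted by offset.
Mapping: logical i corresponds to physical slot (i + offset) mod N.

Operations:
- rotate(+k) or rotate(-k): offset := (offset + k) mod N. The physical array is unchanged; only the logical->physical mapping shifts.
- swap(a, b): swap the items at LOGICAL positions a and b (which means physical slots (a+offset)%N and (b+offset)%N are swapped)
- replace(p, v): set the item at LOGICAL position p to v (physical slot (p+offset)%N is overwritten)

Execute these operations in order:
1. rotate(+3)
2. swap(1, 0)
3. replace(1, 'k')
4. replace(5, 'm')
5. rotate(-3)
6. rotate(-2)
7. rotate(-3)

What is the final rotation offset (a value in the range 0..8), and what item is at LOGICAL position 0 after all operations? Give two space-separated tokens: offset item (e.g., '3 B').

Answer: 4 k

Derivation:
After op 1 (rotate(+3)): offset=3, physical=[A,B,C,D,E,F,G,H,I], logical=[D,E,F,G,H,I,A,B,C]
After op 2 (swap(1, 0)): offset=3, physical=[A,B,C,E,D,F,G,H,I], logical=[E,D,F,G,H,I,A,B,C]
After op 3 (replace(1, 'k')): offset=3, physical=[A,B,C,E,k,F,G,H,I], logical=[E,k,F,G,H,I,A,B,C]
After op 4 (replace(5, 'm')): offset=3, physical=[A,B,C,E,k,F,G,H,m], logical=[E,k,F,G,H,m,A,B,C]
After op 5 (rotate(-3)): offset=0, physical=[A,B,C,E,k,F,G,H,m], logical=[A,B,C,E,k,F,G,H,m]
After op 6 (rotate(-2)): offset=7, physical=[A,B,C,E,k,F,G,H,m], logical=[H,m,A,B,C,E,k,F,G]
After op 7 (rotate(-3)): offset=4, physical=[A,B,C,E,k,F,G,H,m], logical=[k,F,G,H,m,A,B,C,E]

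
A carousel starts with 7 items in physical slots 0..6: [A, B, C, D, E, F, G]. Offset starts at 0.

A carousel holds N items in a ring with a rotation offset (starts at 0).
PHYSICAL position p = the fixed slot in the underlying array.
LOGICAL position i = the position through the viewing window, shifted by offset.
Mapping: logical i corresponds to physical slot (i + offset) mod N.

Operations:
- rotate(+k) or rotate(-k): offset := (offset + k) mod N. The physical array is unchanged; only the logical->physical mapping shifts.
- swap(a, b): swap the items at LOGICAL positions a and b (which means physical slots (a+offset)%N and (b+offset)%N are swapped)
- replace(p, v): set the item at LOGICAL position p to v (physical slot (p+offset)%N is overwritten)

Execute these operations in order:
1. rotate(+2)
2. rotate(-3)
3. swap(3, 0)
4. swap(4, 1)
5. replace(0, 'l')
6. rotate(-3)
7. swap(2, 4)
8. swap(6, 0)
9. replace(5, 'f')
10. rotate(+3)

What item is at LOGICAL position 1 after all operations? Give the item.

After op 1 (rotate(+2)): offset=2, physical=[A,B,C,D,E,F,G], logical=[C,D,E,F,G,A,B]
After op 2 (rotate(-3)): offset=6, physical=[A,B,C,D,E,F,G], logical=[G,A,B,C,D,E,F]
After op 3 (swap(3, 0)): offset=6, physical=[A,B,G,D,E,F,C], logical=[C,A,B,G,D,E,F]
After op 4 (swap(4, 1)): offset=6, physical=[D,B,G,A,E,F,C], logical=[C,D,B,G,A,E,F]
After op 5 (replace(0, 'l')): offset=6, physical=[D,B,G,A,E,F,l], logical=[l,D,B,G,A,E,F]
After op 6 (rotate(-3)): offset=3, physical=[D,B,G,A,E,F,l], logical=[A,E,F,l,D,B,G]
After op 7 (swap(2, 4)): offset=3, physical=[F,B,G,A,E,D,l], logical=[A,E,D,l,F,B,G]
After op 8 (swap(6, 0)): offset=3, physical=[F,B,A,G,E,D,l], logical=[G,E,D,l,F,B,A]
After op 9 (replace(5, 'f')): offset=3, physical=[F,f,A,G,E,D,l], logical=[G,E,D,l,F,f,A]
After op 10 (rotate(+3)): offset=6, physical=[F,f,A,G,E,D,l], logical=[l,F,f,A,G,E,D]

Answer: F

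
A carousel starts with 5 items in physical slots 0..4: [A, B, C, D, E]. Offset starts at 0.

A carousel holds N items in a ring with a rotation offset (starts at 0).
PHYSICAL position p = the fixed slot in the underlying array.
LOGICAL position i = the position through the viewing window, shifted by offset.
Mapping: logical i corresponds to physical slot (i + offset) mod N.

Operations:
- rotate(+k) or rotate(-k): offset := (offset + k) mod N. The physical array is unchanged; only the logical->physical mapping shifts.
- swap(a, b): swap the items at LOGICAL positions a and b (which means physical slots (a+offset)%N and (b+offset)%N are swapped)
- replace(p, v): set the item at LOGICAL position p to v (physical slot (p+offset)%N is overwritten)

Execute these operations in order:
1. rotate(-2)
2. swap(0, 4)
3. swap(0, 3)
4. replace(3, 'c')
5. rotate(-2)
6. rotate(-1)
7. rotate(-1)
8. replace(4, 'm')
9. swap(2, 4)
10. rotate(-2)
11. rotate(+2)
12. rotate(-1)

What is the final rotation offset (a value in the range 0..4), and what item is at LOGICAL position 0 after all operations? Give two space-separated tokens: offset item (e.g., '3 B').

After op 1 (rotate(-2)): offset=3, physical=[A,B,C,D,E], logical=[D,E,A,B,C]
After op 2 (swap(0, 4)): offset=3, physical=[A,B,D,C,E], logical=[C,E,A,B,D]
After op 3 (swap(0, 3)): offset=3, physical=[A,C,D,B,E], logical=[B,E,A,C,D]
After op 4 (replace(3, 'c')): offset=3, physical=[A,c,D,B,E], logical=[B,E,A,c,D]
After op 5 (rotate(-2)): offset=1, physical=[A,c,D,B,E], logical=[c,D,B,E,A]
After op 6 (rotate(-1)): offset=0, physical=[A,c,D,B,E], logical=[A,c,D,B,E]
After op 7 (rotate(-1)): offset=4, physical=[A,c,D,B,E], logical=[E,A,c,D,B]
After op 8 (replace(4, 'm')): offset=4, physical=[A,c,D,m,E], logical=[E,A,c,D,m]
After op 9 (swap(2, 4)): offset=4, physical=[A,m,D,c,E], logical=[E,A,m,D,c]
After op 10 (rotate(-2)): offset=2, physical=[A,m,D,c,E], logical=[D,c,E,A,m]
After op 11 (rotate(+2)): offset=4, physical=[A,m,D,c,E], logical=[E,A,m,D,c]
After op 12 (rotate(-1)): offset=3, physical=[A,m,D,c,E], logical=[c,E,A,m,D]

Answer: 3 c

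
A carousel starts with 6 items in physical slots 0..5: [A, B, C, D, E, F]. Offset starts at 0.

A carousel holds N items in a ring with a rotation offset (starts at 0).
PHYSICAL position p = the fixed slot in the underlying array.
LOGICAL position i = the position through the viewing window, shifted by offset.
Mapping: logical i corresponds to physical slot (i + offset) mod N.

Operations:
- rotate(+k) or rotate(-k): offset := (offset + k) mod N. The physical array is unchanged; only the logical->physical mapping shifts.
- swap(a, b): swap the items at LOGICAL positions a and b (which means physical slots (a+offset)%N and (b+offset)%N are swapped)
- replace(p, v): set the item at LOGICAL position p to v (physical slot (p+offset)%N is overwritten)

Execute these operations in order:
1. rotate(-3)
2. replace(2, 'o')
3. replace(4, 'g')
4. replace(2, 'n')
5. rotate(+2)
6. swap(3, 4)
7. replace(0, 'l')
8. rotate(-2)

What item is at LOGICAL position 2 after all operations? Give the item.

After op 1 (rotate(-3)): offset=3, physical=[A,B,C,D,E,F], logical=[D,E,F,A,B,C]
After op 2 (replace(2, 'o')): offset=3, physical=[A,B,C,D,E,o], logical=[D,E,o,A,B,C]
After op 3 (replace(4, 'g')): offset=3, physical=[A,g,C,D,E,o], logical=[D,E,o,A,g,C]
After op 4 (replace(2, 'n')): offset=3, physical=[A,g,C,D,E,n], logical=[D,E,n,A,g,C]
After op 5 (rotate(+2)): offset=5, physical=[A,g,C,D,E,n], logical=[n,A,g,C,D,E]
After op 6 (swap(3, 4)): offset=5, physical=[A,g,D,C,E,n], logical=[n,A,g,D,C,E]
After op 7 (replace(0, 'l')): offset=5, physical=[A,g,D,C,E,l], logical=[l,A,g,D,C,E]
After op 8 (rotate(-2)): offset=3, physical=[A,g,D,C,E,l], logical=[C,E,l,A,g,D]

Answer: l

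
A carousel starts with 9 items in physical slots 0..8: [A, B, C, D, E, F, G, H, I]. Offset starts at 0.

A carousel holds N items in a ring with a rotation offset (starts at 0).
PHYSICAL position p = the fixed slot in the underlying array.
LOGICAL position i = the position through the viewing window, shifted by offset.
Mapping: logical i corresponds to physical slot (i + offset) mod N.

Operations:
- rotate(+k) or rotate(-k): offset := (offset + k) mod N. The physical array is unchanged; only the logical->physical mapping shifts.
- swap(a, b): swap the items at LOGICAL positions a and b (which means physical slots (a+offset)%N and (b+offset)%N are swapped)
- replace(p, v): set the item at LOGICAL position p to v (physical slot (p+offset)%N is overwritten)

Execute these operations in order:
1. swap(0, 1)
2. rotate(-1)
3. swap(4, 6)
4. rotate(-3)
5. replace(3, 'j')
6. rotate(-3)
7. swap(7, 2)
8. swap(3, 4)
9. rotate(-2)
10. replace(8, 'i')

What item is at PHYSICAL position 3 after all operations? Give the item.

After op 1 (swap(0, 1)): offset=0, physical=[B,A,C,D,E,F,G,H,I], logical=[B,A,C,D,E,F,G,H,I]
After op 2 (rotate(-1)): offset=8, physical=[B,A,C,D,E,F,G,H,I], logical=[I,B,A,C,D,E,F,G,H]
After op 3 (swap(4, 6)): offset=8, physical=[B,A,C,F,E,D,G,H,I], logical=[I,B,A,C,F,E,D,G,H]
After op 4 (rotate(-3)): offset=5, physical=[B,A,C,F,E,D,G,H,I], logical=[D,G,H,I,B,A,C,F,E]
After op 5 (replace(3, 'j')): offset=5, physical=[B,A,C,F,E,D,G,H,j], logical=[D,G,H,j,B,A,C,F,E]
After op 6 (rotate(-3)): offset=2, physical=[B,A,C,F,E,D,G,H,j], logical=[C,F,E,D,G,H,j,B,A]
After op 7 (swap(7, 2)): offset=2, physical=[E,A,C,F,B,D,G,H,j], logical=[C,F,B,D,G,H,j,E,A]
After op 8 (swap(3, 4)): offset=2, physical=[E,A,C,F,B,G,D,H,j], logical=[C,F,B,G,D,H,j,E,A]
After op 9 (rotate(-2)): offset=0, physical=[E,A,C,F,B,G,D,H,j], logical=[E,A,C,F,B,G,D,H,j]
After op 10 (replace(8, 'i')): offset=0, physical=[E,A,C,F,B,G,D,H,i], logical=[E,A,C,F,B,G,D,H,i]

Answer: F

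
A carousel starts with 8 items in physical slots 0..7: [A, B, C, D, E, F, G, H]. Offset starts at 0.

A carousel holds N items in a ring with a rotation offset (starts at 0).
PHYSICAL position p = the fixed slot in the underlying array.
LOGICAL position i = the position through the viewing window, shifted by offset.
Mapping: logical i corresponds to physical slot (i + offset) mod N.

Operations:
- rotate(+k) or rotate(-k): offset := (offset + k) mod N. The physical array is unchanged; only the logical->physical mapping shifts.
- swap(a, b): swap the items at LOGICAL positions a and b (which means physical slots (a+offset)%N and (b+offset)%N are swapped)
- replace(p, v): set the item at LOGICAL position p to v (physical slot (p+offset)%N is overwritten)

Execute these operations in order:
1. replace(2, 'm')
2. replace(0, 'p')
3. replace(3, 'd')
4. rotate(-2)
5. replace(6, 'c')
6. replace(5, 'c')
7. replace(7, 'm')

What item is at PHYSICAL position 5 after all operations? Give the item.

After op 1 (replace(2, 'm')): offset=0, physical=[A,B,m,D,E,F,G,H], logical=[A,B,m,D,E,F,G,H]
After op 2 (replace(0, 'p')): offset=0, physical=[p,B,m,D,E,F,G,H], logical=[p,B,m,D,E,F,G,H]
After op 3 (replace(3, 'd')): offset=0, physical=[p,B,m,d,E,F,G,H], logical=[p,B,m,d,E,F,G,H]
After op 4 (rotate(-2)): offset=6, physical=[p,B,m,d,E,F,G,H], logical=[G,H,p,B,m,d,E,F]
After op 5 (replace(6, 'c')): offset=6, physical=[p,B,m,d,c,F,G,H], logical=[G,H,p,B,m,d,c,F]
After op 6 (replace(5, 'c')): offset=6, physical=[p,B,m,c,c,F,G,H], logical=[G,H,p,B,m,c,c,F]
After op 7 (replace(7, 'm')): offset=6, physical=[p,B,m,c,c,m,G,H], logical=[G,H,p,B,m,c,c,m]

Answer: m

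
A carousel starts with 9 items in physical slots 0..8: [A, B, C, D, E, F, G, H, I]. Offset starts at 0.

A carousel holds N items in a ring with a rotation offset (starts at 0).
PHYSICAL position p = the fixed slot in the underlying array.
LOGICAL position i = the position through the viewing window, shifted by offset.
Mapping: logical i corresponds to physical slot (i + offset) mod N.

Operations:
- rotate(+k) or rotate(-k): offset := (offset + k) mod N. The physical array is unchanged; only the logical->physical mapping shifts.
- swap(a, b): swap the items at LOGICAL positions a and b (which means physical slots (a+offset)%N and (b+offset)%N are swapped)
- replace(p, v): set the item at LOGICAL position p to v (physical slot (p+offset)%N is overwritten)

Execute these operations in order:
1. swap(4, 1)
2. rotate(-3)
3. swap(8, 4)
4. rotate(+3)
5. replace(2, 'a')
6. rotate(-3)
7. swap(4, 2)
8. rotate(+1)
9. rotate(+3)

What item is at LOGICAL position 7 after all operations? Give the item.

Answer: F

Derivation:
After op 1 (swap(4, 1)): offset=0, physical=[A,E,C,D,B,F,G,H,I], logical=[A,E,C,D,B,F,G,H,I]
After op 2 (rotate(-3)): offset=6, physical=[A,E,C,D,B,F,G,H,I], logical=[G,H,I,A,E,C,D,B,F]
After op 3 (swap(8, 4)): offset=6, physical=[A,F,C,D,B,E,G,H,I], logical=[G,H,I,A,F,C,D,B,E]
After op 4 (rotate(+3)): offset=0, physical=[A,F,C,D,B,E,G,H,I], logical=[A,F,C,D,B,E,G,H,I]
After op 5 (replace(2, 'a')): offset=0, physical=[A,F,a,D,B,E,G,H,I], logical=[A,F,a,D,B,E,G,H,I]
After op 6 (rotate(-3)): offset=6, physical=[A,F,a,D,B,E,G,H,I], logical=[G,H,I,A,F,a,D,B,E]
After op 7 (swap(4, 2)): offset=6, physical=[A,I,a,D,B,E,G,H,F], logical=[G,H,F,A,I,a,D,B,E]
After op 8 (rotate(+1)): offset=7, physical=[A,I,a,D,B,E,G,H,F], logical=[H,F,A,I,a,D,B,E,G]
After op 9 (rotate(+3)): offset=1, physical=[A,I,a,D,B,E,G,H,F], logical=[I,a,D,B,E,G,H,F,A]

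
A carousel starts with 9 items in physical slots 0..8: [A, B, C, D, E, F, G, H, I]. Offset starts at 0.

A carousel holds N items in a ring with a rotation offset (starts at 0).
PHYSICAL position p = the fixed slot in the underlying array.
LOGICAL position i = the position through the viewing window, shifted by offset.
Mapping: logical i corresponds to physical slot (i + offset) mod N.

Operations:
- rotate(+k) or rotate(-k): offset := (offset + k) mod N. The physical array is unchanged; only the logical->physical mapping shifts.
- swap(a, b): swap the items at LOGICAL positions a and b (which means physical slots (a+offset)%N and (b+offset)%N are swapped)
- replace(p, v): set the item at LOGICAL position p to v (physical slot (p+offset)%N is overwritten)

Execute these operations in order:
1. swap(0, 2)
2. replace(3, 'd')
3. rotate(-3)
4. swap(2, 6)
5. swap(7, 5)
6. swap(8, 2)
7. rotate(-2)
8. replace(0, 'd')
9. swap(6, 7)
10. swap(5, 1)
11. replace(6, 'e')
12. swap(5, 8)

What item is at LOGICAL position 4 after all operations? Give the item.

After op 1 (swap(0, 2)): offset=0, physical=[C,B,A,D,E,F,G,H,I], logical=[C,B,A,D,E,F,G,H,I]
After op 2 (replace(3, 'd')): offset=0, physical=[C,B,A,d,E,F,G,H,I], logical=[C,B,A,d,E,F,G,H,I]
After op 3 (rotate(-3)): offset=6, physical=[C,B,A,d,E,F,G,H,I], logical=[G,H,I,C,B,A,d,E,F]
After op 4 (swap(2, 6)): offset=6, physical=[C,B,A,I,E,F,G,H,d], logical=[G,H,d,C,B,A,I,E,F]
After op 5 (swap(7, 5)): offset=6, physical=[C,B,E,I,A,F,G,H,d], logical=[G,H,d,C,B,E,I,A,F]
After op 6 (swap(8, 2)): offset=6, physical=[C,B,E,I,A,d,G,H,F], logical=[G,H,F,C,B,E,I,A,d]
After op 7 (rotate(-2)): offset=4, physical=[C,B,E,I,A,d,G,H,F], logical=[A,d,G,H,F,C,B,E,I]
After op 8 (replace(0, 'd')): offset=4, physical=[C,B,E,I,d,d,G,H,F], logical=[d,d,G,H,F,C,B,E,I]
After op 9 (swap(6, 7)): offset=4, physical=[C,E,B,I,d,d,G,H,F], logical=[d,d,G,H,F,C,E,B,I]
After op 10 (swap(5, 1)): offset=4, physical=[d,E,B,I,d,C,G,H,F], logical=[d,C,G,H,F,d,E,B,I]
After op 11 (replace(6, 'e')): offset=4, physical=[d,e,B,I,d,C,G,H,F], logical=[d,C,G,H,F,d,e,B,I]
After op 12 (swap(5, 8)): offset=4, physical=[I,e,B,d,d,C,G,H,F], logical=[d,C,G,H,F,I,e,B,d]

Answer: F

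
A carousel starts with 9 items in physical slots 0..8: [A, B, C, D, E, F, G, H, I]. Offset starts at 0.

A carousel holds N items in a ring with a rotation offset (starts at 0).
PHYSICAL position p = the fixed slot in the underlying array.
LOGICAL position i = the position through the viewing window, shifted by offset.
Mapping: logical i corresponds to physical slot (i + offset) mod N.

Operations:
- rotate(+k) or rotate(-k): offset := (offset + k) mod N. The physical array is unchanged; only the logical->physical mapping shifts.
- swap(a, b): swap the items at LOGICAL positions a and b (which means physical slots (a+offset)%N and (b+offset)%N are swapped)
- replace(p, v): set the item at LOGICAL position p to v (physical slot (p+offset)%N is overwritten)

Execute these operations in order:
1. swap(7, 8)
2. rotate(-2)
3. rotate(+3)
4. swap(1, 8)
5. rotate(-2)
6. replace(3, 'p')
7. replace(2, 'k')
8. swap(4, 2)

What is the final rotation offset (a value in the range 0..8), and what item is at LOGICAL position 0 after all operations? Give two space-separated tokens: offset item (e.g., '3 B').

Answer: 8 H

Derivation:
After op 1 (swap(7, 8)): offset=0, physical=[A,B,C,D,E,F,G,I,H], logical=[A,B,C,D,E,F,G,I,H]
After op 2 (rotate(-2)): offset=7, physical=[A,B,C,D,E,F,G,I,H], logical=[I,H,A,B,C,D,E,F,G]
After op 3 (rotate(+3)): offset=1, physical=[A,B,C,D,E,F,G,I,H], logical=[B,C,D,E,F,G,I,H,A]
After op 4 (swap(1, 8)): offset=1, physical=[C,B,A,D,E,F,G,I,H], logical=[B,A,D,E,F,G,I,H,C]
After op 5 (rotate(-2)): offset=8, physical=[C,B,A,D,E,F,G,I,H], logical=[H,C,B,A,D,E,F,G,I]
After op 6 (replace(3, 'p')): offset=8, physical=[C,B,p,D,E,F,G,I,H], logical=[H,C,B,p,D,E,F,G,I]
After op 7 (replace(2, 'k')): offset=8, physical=[C,k,p,D,E,F,G,I,H], logical=[H,C,k,p,D,E,F,G,I]
After op 8 (swap(4, 2)): offset=8, physical=[C,D,p,k,E,F,G,I,H], logical=[H,C,D,p,k,E,F,G,I]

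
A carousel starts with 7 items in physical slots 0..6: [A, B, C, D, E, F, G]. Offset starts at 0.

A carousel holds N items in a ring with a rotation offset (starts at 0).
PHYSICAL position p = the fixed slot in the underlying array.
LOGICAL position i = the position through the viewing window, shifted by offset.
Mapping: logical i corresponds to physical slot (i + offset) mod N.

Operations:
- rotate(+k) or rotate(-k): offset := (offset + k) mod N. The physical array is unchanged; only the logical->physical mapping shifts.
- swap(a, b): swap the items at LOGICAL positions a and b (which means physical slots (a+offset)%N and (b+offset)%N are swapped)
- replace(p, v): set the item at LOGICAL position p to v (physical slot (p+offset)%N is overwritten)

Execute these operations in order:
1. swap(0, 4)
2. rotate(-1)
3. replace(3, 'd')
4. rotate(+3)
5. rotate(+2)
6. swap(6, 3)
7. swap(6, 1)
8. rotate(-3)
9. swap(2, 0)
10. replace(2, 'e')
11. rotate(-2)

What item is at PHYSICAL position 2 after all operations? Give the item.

Answer: d

Derivation:
After op 1 (swap(0, 4)): offset=0, physical=[E,B,C,D,A,F,G], logical=[E,B,C,D,A,F,G]
After op 2 (rotate(-1)): offset=6, physical=[E,B,C,D,A,F,G], logical=[G,E,B,C,D,A,F]
After op 3 (replace(3, 'd')): offset=6, physical=[E,B,d,D,A,F,G], logical=[G,E,B,d,D,A,F]
After op 4 (rotate(+3)): offset=2, physical=[E,B,d,D,A,F,G], logical=[d,D,A,F,G,E,B]
After op 5 (rotate(+2)): offset=4, physical=[E,B,d,D,A,F,G], logical=[A,F,G,E,B,d,D]
After op 6 (swap(6, 3)): offset=4, physical=[D,B,d,E,A,F,G], logical=[A,F,G,D,B,d,E]
After op 7 (swap(6, 1)): offset=4, physical=[D,B,d,F,A,E,G], logical=[A,E,G,D,B,d,F]
After op 8 (rotate(-3)): offset=1, physical=[D,B,d,F,A,E,G], logical=[B,d,F,A,E,G,D]
After op 9 (swap(2, 0)): offset=1, physical=[D,F,d,B,A,E,G], logical=[F,d,B,A,E,G,D]
After op 10 (replace(2, 'e')): offset=1, physical=[D,F,d,e,A,E,G], logical=[F,d,e,A,E,G,D]
After op 11 (rotate(-2)): offset=6, physical=[D,F,d,e,A,E,G], logical=[G,D,F,d,e,A,E]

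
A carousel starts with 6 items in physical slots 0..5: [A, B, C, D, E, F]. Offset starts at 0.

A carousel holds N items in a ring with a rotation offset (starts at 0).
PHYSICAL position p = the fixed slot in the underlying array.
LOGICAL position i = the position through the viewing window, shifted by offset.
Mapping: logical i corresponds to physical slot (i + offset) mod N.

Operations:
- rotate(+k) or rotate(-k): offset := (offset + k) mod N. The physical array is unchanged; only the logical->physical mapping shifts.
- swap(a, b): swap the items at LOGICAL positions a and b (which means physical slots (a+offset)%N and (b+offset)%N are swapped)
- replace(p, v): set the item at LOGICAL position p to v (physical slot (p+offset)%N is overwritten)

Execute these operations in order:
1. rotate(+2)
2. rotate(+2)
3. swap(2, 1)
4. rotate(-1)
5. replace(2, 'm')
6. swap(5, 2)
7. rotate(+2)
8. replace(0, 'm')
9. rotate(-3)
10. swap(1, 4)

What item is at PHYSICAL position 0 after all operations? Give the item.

After op 1 (rotate(+2)): offset=2, physical=[A,B,C,D,E,F], logical=[C,D,E,F,A,B]
After op 2 (rotate(+2)): offset=4, physical=[A,B,C,D,E,F], logical=[E,F,A,B,C,D]
After op 3 (swap(2, 1)): offset=4, physical=[F,B,C,D,E,A], logical=[E,A,F,B,C,D]
After op 4 (rotate(-1)): offset=3, physical=[F,B,C,D,E,A], logical=[D,E,A,F,B,C]
After op 5 (replace(2, 'm')): offset=3, physical=[F,B,C,D,E,m], logical=[D,E,m,F,B,C]
After op 6 (swap(5, 2)): offset=3, physical=[F,B,m,D,E,C], logical=[D,E,C,F,B,m]
After op 7 (rotate(+2)): offset=5, physical=[F,B,m,D,E,C], logical=[C,F,B,m,D,E]
After op 8 (replace(0, 'm')): offset=5, physical=[F,B,m,D,E,m], logical=[m,F,B,m,D,E]
After op 9 (rotate(-3)): offset=2, physical=[F,B,m,D,E,m], logical=[m,D,E,m,F,B]
After op 10 (swap(1, 4)): offset=2, physical=[D,B,m,F,E,m], logical=[m,F,E,m,D,B]

Answer: D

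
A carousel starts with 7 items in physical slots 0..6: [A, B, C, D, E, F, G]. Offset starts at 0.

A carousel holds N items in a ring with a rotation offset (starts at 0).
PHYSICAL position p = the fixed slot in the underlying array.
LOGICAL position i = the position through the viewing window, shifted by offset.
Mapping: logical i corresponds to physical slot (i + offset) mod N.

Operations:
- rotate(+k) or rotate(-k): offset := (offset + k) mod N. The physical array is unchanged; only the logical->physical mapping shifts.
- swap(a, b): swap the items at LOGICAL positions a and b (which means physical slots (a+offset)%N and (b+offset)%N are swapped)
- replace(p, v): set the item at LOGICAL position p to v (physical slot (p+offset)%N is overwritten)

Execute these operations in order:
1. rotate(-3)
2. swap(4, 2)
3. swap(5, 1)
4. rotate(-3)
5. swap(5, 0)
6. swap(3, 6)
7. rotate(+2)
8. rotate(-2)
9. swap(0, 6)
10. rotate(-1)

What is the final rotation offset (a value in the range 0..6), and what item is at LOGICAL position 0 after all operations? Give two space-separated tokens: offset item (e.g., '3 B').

After op 1 (rotate(-3)): offset=4, physical=[A,B,C,D,E,F,G], logical=[E,F,G,A,B,C,D]
After op 2 (swap(4, 2)): offset=4, physical=[A,G,C,D,E,F,B], logical=[E,F,B,A,G,C,D]
After op 3 (swap(5, 1)): offset=4, physical=[A,G,F,D,E,C,B], logical=[E,C,B,A,G,F,D]
After op 4 (rotate(-3)): offset=1, physical=[A,G,F,D,E,C,B], logical=[G,F,D,E,C,B,A]
After op 5 (swap(5, 0)): offset=1, physical=[A,B,F,D,E,C,G], logical=[B,F,D,E,C,G,A]
After op 6 (swap(3, 6)): offset=1, physical=[E,B,F,D,A,C,G], logical=[B,F,D,A,C,G,E]
After op 7 (rotate(+2)): offset=3, physical=[E,B,F,D,A,C,G], logical=[D,A,C,G,E,B,F]
After op 8 (rotate(-2)): offset=1, physical=[E,B,F,D,A,C,G], logical=[B,F,D,A,C,G,E]
After op 9 (swap(0, 6)): offset=1, physical=[B,E,F,D,A,C,G], logical=[E,F,D,A,C,G,B]
After op 10 (rotate(-1)): offset=0, physical=[B,E,F,D,A,C,G], logical=[B,E,F,D,A,C,G]

Answer: 0 B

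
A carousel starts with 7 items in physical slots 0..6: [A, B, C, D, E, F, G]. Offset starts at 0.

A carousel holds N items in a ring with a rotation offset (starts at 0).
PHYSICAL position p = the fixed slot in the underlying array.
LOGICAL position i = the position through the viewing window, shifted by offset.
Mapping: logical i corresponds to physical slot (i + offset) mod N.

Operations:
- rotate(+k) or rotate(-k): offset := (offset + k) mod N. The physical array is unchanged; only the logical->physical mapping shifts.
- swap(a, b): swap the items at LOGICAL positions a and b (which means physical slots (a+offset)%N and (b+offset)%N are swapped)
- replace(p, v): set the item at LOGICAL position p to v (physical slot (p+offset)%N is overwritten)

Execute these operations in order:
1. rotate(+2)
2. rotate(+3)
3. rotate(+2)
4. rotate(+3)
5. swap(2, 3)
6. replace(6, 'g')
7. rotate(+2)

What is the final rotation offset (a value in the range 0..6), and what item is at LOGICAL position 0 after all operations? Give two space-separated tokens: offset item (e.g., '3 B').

Answer: 5 G

Derivation:
After op 1 (rotate(+2)): offset=2, physical=[A,B,C,D,E,F,G], logical=[C,D,E,F,G,A,B]
After op 2 (rotate(+3)): offset=5, physical=[A,B,C,D,E,F,G], logical=[F,G,A,B,C,D,E]
After op 3 (rotate(+2)): offset=0, physical=[A,B,C,D,E,F,G], logical=[A,B,C,D,E,F,G]
After op 4 (rotate(+3)): offset=3, physical=[A,B,C,D,E,F,G], logical=[D,E,F,G,A,B,C]
After op 5 (swap(2, 3)): offset=3, physical=[A,B,C,D,E,G,F], logical=[D,E,G,F,A,B,C]
After op 6 (replace(6, 'g')): offset=3, physical=[A,B,g,D,E,G,F], logical=[D,E,G,F,A,B,g]
After op 7 (rotate(+2)): offset=5, physical=[A,B,g,D,E,G,F], logical=[G,F,A,B,g,D,E]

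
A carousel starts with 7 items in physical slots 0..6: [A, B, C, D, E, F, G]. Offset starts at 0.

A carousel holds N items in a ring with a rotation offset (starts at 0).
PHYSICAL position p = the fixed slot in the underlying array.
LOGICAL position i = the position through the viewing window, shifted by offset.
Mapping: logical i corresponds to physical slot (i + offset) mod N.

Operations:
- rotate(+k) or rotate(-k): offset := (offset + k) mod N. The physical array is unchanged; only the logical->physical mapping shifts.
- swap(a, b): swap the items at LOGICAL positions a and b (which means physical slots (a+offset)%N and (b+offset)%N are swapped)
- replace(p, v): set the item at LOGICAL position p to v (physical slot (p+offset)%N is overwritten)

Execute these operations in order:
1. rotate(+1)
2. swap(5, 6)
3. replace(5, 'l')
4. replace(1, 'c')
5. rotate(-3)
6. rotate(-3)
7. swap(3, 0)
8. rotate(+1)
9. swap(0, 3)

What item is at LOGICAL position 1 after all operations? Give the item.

After op 1 (rotate(+1)): offset=1, physical=[A,B,C,D,E,F,G], logical=[B,C,D,E,F,G,A]
After op 2 (swap(5, 6)): offset=1, physical=[G,B,C,D,E,F,A], logical=[B,C,D,E,F,A,G]
After op 3 (replace(5, 'l')): offset=1, physical=[G,B,C,D,E,F,l], logical=[B,C,D,E,F,l,G]
After op 4 (replace(1, 'c')): offset=1, physical=[G,B,c,D,E,F,l], logical=[B,c,D,E,F,l,G]
After op 5 (rotate(-3)): offset=5, physical=[G,B,c,D,E,F,l], logical=[F,l,G,B,c,D,E]
After op 6 (rotate(-3)): offset=2, physical=[G,B,c,D,E,F,l], logical=[c,D,E,F,l,G,B]
After op 7 (swap(3, 0)): offset=2, physical=[G,B,F,D,E,c,l], logical=[F,D,E,c,l,G,B]
After op 8 (rotate(+1)): offset=3, physical=[G,B,F,D,E,c,l], logical=[D,E,c,l,G,B,F]
After op 9 (swap(0, 3)): offset=3, physical=[G,B,F,l,E,c,D], logical=[l,E,c,D,G,B,F]

Answer: E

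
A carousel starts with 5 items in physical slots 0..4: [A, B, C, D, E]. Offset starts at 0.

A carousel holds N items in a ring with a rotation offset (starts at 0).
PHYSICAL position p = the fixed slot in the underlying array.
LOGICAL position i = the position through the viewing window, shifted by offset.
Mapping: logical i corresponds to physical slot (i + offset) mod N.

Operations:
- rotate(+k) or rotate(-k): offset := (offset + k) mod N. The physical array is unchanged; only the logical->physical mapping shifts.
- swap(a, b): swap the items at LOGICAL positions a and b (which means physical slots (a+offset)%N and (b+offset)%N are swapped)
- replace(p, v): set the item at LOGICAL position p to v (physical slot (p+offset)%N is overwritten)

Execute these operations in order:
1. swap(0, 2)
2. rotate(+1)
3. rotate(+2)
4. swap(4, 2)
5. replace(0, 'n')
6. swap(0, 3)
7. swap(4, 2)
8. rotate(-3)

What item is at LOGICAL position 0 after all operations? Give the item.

After op 1 (swap(0, 2)): offset=0, physical=[C,B,A,D,E], logical=[C,B,A,D,E]
After op 2 (rotate(+1)): offset=1, physical=[C,B,A,D,E], logical=[B,A,D,E,C]
After op 3 (rotate(+2)): offset=3, physical=[C,B,A,D,E], logical=[D,E,C,B,A]
After op 4 (swap(4, 2)): offset=3, physical=[A,B,C,D,E], logical=[D,E,A,B,C]
After op 5 (replace(0, 'n')): offset=3, physical=[A,B,C,n,E], logical=[n,E,A,B,C]
After op 6 (swap(0, 3)): offset=3, physical=[A,n,C,B,E], logical=[B,E,A,n,C]
After op 7 (swap(4, 2)): offset=3, physical=[C,n,A,B,E], logical=[B,E,C,n,A]
After op 8 (rotate(-3)): offset=0, physical=[C,n,A,B,E], logical=[C,n,A,B,E]

Answer: C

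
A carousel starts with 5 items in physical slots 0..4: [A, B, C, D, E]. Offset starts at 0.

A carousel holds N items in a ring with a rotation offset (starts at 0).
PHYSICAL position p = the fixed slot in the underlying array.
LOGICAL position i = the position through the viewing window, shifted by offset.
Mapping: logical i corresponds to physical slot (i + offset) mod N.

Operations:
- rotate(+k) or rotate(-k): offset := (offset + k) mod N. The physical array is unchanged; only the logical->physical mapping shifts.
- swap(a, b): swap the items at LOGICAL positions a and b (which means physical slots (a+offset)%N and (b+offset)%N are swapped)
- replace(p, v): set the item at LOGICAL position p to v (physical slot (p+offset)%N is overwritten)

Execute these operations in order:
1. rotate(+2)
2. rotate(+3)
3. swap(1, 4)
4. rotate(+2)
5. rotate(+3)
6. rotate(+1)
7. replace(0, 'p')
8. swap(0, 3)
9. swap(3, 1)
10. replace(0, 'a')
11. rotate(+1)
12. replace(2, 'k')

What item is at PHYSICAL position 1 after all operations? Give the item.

After op 1 (rotate(+2)): offset=2, physical=[A,B,C,D,E], logical=[C,D,E,A,B]
After op 2 (rotate(+3)): offset=0, physical=[A,B,C,D,E], logical=[A,B,C,D,E]
After op 3 (swap(1, 4)): offset=0, physical=[A,E,C,D,B], logical=[A,E,C,D,B]
After op 4 (rotate(+2)): offset=2, physical=[A,E,C,D,B], logical=[C,D,B,A,E]
After op 5 (rotate(+3)): offset=0, physical=[A,E,C,D,B], logical=[A,E,C,D,B]
After op 6 (rotate(+1)): offset=1, physical=[A,E,C,D,B], logical=[E,C,D,B,A]
After op 7 (replace(0, 'p')): offset=1, physical=[A,p,C,D,B], logical=[p,C,D,B,A]
After op 8 (swap(0, 3)): offset=1, physical=[A,B,C,D,p], logical=[B,C,D,p,A]
After op 9 (swap(3, 1)): offset=1, physical=[A,B,p,D,C], logical=[B,p,D,C,A]
After op 10 (replace(0, 'a')): offset=1, physical=[A,a,p,D,C], logical=[a,p,D,C,A]
After op 11 (rotate(+1)): offset=2, physical=[A,a,p,D,C], logical=[p,D,C,A,a]
After op 12 (replace(2, 'k')): offset=2, physical=[A,a,p,D,k], logical=[p,D,k,A,a]

Answer: a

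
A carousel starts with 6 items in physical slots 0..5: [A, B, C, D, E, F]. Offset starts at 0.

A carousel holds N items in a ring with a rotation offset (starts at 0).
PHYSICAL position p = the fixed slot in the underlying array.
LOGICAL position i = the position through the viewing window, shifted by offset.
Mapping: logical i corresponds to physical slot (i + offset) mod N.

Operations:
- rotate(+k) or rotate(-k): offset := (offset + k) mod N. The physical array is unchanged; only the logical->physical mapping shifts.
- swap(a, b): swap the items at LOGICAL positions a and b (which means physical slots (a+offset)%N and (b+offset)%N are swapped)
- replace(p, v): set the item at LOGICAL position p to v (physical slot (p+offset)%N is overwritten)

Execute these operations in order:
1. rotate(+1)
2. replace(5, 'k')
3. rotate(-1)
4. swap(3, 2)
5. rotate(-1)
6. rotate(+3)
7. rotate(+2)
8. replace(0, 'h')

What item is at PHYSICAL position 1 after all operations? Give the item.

After op 1 (rotate(+1)): offset=1, physical=[A,B,C,D,E,F], logical=[B,C,D,E,F,A]
After op 2 (replace(5, 'k')): offset=1, physical=[k,B,C,D,E,F], logical=[B,C,D,E,F,k]
After op 3 (rotate(-1)): offset=0, physical=[k,B,C,D,E,F], logical=[k,B,C,D,E,F]
After op 4 (swap(3, 2)): offset=0, physical=[k,B,D,C,E,F], logical=[k,B,D,C,E,F]
After op 5 (rotate(-1)): offset=5, physical=[k,B,D,C,E,F], logical=[F,k,B,D,C,E]
After op 6 (rotate(+3)): offset=2, physical=[k,B,D,C,E,F], logical=[D,C,E,F,k,B]
After op 7 (rotate(+2)): offset=4, physical=[k,B,D,C,E,F], logical=[E,F,k,B,D,C]
After op 8 (replace(0, 'h')): offset=4, physical=[k,B,D,C,h,F], logical=[h,F,k,B,D,C]

Answer: B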